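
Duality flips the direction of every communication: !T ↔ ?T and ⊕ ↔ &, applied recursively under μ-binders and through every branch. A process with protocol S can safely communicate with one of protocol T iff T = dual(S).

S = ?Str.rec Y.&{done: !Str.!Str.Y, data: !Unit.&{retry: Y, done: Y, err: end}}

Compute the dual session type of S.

!Str.rec Y.+{done: ?Str.?Str.Y, data: ?Unit.+{retry: Y, done: Y, err: end}}

?Str → !Str
  rec Y → rec Y  (binder kept)
    &{done,data} → +{done,data}  (external→internal)
      case done:
        !Str → ?Str
          !Str → ?Str
            dual(Y) = Y
      case data:
        !Unit → ?Unit
          &{retry,done,err} → +{retry,done,err}  (external→internal)
            case retry:
              dual(Y) = Y
            case done:
              dual(Y) = Y
            case err:
              dual(end) = end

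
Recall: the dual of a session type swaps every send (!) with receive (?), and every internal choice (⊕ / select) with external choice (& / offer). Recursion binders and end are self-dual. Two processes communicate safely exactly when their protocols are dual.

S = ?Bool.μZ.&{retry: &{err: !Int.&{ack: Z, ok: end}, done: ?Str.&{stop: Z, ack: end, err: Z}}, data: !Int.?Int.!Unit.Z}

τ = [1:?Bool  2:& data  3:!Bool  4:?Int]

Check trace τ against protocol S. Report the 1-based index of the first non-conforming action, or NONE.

step 1: ?Bool  match  residual = μZ.…
step 2: & data  match  residual = !Int.?Int.!Unit.μZ.…
step 3: got !Bool, protocol expects !Int  ✗

3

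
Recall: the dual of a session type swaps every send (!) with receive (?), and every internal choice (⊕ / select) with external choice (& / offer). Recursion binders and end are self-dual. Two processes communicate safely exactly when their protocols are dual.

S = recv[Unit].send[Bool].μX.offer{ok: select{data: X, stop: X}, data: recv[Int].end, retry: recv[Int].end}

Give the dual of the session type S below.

send[Unit].recv[Bool].μX.select{ok: offer{data: X, stop: X}, data: send[Int].end, retry: send[Int].end}

recv[Unit] → send[Unit]
  send[Bool] → recv[Bool]
    μX → μX  (binder kept)
      offer{ok,data,retry} → select{ok,data,retry}  (&→⊕)
        • ok:
          select{data,stop} → offer{data,stop}  (⊕→&)
            • data:
              dual(X) = X
            • stop:
              dual(X) = X
        • data:
          recv[Int] → send[Int]
            dual(end) = end
        • retry:
          recv[Int] → send[Int]
            dual(end) = end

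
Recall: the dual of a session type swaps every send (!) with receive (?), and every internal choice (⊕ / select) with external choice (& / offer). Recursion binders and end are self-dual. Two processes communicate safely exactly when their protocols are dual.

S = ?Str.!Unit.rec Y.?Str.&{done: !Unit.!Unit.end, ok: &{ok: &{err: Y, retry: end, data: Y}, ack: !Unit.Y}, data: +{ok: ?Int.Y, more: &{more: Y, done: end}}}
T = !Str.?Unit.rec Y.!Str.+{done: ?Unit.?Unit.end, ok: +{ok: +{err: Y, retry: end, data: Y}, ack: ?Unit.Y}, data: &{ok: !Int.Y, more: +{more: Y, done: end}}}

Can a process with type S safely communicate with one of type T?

YES

?Str ‖ !Str  match
  !Unit ‖ ?Unit  match
    rec Y ‖ rec Y  match (rec unchanged)
      ?Str ‖ !Str  match
        &{done,ok,data} ‖ +{done,ok,data}  match labels match
          case done:
            !Unit ‖ ?Unit  match
              !Unit ‖ ?Unit  match
                end ‖ end  match
          case ok:
            &{ok,ack} ‖ +{ok,ack}  match labels match
              case ok:
                &{err,retry,data} ‖ +{err,retry,data}  match labels match
                  case err:
                    Y ‖ Y  match
                  case retry:
                    end ‖ end  match
                  case data:
                    Y ‖ Y  match
              case ack:
                !Unit ‖ ?Unit  match
                  Y ‖ Y  match
          case data:
            +{ok,more} ‖ &{ok,more}  match labels match
              case ok:
                ?Int ‖ !Int  match
                  Y ‖ Y  match
              case more:
                &{more,done} ‖ +{more,done}  match labels match
                  case more:
                    Y ‖ Y  match
                  case done:
                    end ‖ end  match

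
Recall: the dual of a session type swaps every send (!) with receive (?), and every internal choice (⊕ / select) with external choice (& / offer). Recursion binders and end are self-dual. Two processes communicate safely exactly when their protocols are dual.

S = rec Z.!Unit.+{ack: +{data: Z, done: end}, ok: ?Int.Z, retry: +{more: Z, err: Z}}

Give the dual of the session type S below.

rec Z.?Unit.&{ack: &{data: Z, done: end}, ok: !Int.Z, retry: &{more: Z, err: Z}}

rec Z ↦ rec Z  (binder kept)
  !Unit ↦ ?Unit
    +{ack,ok,retry} ↦ &{ack,ok,retry}  (⊕→&)
      case ack:
        +{data,done} ↦ &{data,done}  (⊕→&)
          case data:
            Z ↦ Z
          case done:
            end ↦ end
      case ok:
        ?Int ↦ !Int
          Z ↦ Z
      case retry:
        +{more,err} ↦ &{more,err}  (⊕→&)
          case more:
            Z ↦ Z
          case err:
            Z ↦ Z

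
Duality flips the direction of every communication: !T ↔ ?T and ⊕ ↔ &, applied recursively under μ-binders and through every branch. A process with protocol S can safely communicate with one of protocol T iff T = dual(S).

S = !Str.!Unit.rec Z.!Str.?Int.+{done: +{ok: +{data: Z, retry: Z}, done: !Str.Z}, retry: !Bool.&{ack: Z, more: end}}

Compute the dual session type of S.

?Str.?Unit.rec Z.?Str.!Int.&{done: &{ok: &{data: Z, retry: Z}, done: ?Str.Z}, retry: ?Bool.+{ack: Z, more: end}}

!Str ↦ ?Str
  !Unit ↦ ?Unit
    rec Z ↦ rec Z  (binder kept)
      !Str ↦ ?Str
        ?Int ↦ !Int
          +{done,retry} ↦ &{done,retry}  (internal→external)
            [done]
              +{ok,done} ↦ &{ok,done}  (internal→external)
                [ok]
                  +{data,retry} ↦ &{data,retry}  (internal→external)
                    [data]
                      Z ↦ Z
                    [retry]
                      Z ↦ Z
                [done]
                  !Str ↦ ?Str
                    Z ↦ Z
            [retry]
              !Bool ↦ ?Bool
                &{ack,more} ↦ +{ack,more}  (&→⊕)
                  [ack]
                    Z ↦ Z
                  [more]
                    end ↦ end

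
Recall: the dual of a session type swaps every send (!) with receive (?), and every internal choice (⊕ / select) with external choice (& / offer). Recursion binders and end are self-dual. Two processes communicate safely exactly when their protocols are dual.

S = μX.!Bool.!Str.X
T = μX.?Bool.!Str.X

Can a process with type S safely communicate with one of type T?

μX vs μX  match (binder kept)
  !Bool vs ?Bool  match
    !Str vs !Str  ✗ same direction on both sides — not dual

NO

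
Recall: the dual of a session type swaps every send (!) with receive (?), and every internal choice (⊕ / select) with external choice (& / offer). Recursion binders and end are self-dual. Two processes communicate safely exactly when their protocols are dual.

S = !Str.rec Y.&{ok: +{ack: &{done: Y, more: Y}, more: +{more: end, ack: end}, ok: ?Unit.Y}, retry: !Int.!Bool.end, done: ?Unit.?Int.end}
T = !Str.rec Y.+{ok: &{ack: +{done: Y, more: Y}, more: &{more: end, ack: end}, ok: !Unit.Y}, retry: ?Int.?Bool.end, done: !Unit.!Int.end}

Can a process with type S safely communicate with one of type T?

!Str ‖ !Str  ✗ same direction on both sides — not dual

NO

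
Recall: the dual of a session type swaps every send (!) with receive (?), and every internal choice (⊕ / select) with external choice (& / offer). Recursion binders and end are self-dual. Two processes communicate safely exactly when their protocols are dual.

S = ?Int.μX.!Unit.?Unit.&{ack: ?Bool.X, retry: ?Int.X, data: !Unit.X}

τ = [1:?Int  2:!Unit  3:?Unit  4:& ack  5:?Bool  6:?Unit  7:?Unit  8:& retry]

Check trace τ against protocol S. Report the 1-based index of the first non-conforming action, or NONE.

6

[1] ?Int  match  now at μX.…
[2] !Unit  match  now at ?Unit.&{ack: ?Bool.μX.…, retry: ?Int.μX.…, data: !Unit.μX.…}
[3] ?Unit  match  now at &{ack: ?Bool.μX.…, retry: ?Int.μX.…, data: !Unit.μX.…}
[4] & ack  match  now at ?Bool.μX.…
[5] ?Bool  match  now at μX.…
[6] got ?Unit, protocol expects !Unit  ✗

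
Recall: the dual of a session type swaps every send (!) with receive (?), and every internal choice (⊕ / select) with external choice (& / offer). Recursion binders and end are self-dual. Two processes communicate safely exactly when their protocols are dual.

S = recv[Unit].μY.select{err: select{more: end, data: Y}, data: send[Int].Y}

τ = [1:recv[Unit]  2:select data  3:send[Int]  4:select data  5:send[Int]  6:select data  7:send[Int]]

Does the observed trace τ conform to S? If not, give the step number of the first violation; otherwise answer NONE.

NONE

step 1: recv[Unit]  ok  state: μY.…
step 2: select data  ok  state: send[Int].μY.…
step 3: send[Int]  ok  state: μY.…
step 4: select data  ok  state: send[Int].μY.…
step 5: send[Int]  ok  state: μY.…
step 6: select data  ok  state: send[Int].μY.…
step 7: send[Int]  ok  state: μY.…
all 7 steps conform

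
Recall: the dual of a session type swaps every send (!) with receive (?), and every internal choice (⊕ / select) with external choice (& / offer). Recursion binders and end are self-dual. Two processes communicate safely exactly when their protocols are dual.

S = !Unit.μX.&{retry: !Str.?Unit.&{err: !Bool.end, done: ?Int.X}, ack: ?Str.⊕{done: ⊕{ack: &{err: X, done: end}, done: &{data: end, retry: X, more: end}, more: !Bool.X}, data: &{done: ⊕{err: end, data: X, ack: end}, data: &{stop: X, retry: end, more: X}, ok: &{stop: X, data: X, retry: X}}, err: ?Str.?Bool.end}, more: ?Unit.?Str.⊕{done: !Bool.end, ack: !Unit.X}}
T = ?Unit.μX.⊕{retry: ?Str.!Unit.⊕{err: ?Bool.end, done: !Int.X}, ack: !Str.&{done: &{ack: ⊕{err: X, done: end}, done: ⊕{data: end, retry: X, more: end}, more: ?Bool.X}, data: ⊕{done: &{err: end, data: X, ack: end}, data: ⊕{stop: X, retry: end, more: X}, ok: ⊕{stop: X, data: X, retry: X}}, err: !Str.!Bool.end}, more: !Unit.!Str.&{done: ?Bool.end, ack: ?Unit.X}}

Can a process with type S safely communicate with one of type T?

!Unit ‖ ?Unit  ✓
  μX ‖ μX  ✓ (μ self-dual)
    &{retry,ack,more} ‖ ⊕{retry,ack,more}  ✓ labels match
      case retry:
        !Str ‖ ?Str  ✓
          ?Unit ‖ !Unit  ✓
            &{err,done} ‖ ⊕{err,done}  ✓ labels match
              case err:
                !Bool ‖ ?Bool  ✓
                  end ‖ end  ✓
              case done:
                ?Int ‖ !Int  ✓
                  X ‖ X  ✓
      case ack:
        ?Str ‖ !Str  ✓
          ⊕{done,data,err} ‖ &{done,data,err}  ✓ labels match
            case done:
              ⊕{ack,done,more} ‖ &{ack,done,more}  ✓ labels match
                case ack:
                  &{err,done} ‖ ⊕{err,done}  ✓ labels match
                    case err:
                      X ‖ X  ✓
                    case done:
                      end ‖ end  ✓
                case done:
                  &{data,retry,more} ‖ ⊕{data,retry,more}  ✓ labels match
                    case data:
                      end ‖ end  ✓
                    case retry:
                      X ‖ X  ✓
                    case more:
                      end ‖ end  ✓
                case more:
                  !Bool ‖ ?Bool  ✓
                    X ‖ X  ✓
            case data:
              &{done,data,ok} ‖ ⊕{done,data,ok}  ✓ labels match
                case done:
                  ⊕{err,data,ack} ‖ &{err,data,ack}  ✓ labels match
                    case err:
                      end ‖ end  ✓
                    case data:
                      X ‖ X  ✓
                    case ack:
                      end ‖ end  ✓
                case data:
                  &{stop,retry,more} ‖ ⊕{stop,retry,more}  ✓ labels match
                    case stop:
                      X ‖ X  ✓
                    case retry:
                      end ‖ end  ✓
                    case more:
                      X ‖ X  ✓
                case ok:
                  &{stop,data,retry} ‖ ⊕{stop,data,retry}  ✓ labels match
                    case stop:
                      X ‖ X  ✓
                    case data:
                      X ‖ X  ✓
                    case retry:
                      X ‖ X  ✓
            case err:
              ?Str ‖ !Str  ✓
                ?Bool ‖ !Bool  ✓
                  end ‖ end  ✓
      case more:
        ?Unit ‖ !Unit  ✓
          ?Str ‖ !Str  ✓
            ⊕{done,ack} ‖ &{done,ack}  ✓ labels match
              case done:
                !Bool ‖ ?Bool  ✓
                  end ‖ end  ✓
              case ack:
                !Unit ‖ ?Unit  ✓
                  X ‖ X  ✓

YES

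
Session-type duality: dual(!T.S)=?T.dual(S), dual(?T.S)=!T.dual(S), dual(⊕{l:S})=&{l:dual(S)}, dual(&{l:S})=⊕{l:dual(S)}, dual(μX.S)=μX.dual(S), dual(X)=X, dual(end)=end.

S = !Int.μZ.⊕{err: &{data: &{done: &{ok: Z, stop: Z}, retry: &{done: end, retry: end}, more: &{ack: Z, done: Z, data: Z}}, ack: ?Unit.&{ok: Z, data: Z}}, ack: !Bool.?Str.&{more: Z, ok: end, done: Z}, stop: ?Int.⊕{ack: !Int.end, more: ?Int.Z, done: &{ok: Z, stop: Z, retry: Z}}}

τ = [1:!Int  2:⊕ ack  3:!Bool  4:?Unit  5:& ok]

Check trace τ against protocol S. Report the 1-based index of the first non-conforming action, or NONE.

@1 !Int  ✓  now at μZ.…
@2 ⊕ ack  ✓  now at !Bool.?Str.&{more: μZ.…, ok: end, done: μZ.…}
@3 !Bool  ✓  now at ?Str.&{more: μZ.…, ok: end, done: μZ.…}
@4 got ?Unit, protocol expects ?Str  ✗

4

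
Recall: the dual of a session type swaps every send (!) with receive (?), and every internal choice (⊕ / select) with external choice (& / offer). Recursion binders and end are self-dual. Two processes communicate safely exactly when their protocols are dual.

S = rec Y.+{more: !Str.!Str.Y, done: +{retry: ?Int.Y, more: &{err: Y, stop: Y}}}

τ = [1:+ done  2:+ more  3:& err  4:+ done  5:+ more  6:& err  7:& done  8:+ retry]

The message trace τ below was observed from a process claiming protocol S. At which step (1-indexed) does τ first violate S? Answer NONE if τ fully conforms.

[1] + done  match  state: +{retry: ?Int.rec Y.…, more: &{err: rec Y.…, stop: rec Y.…}}
[2] + more  match  state: &{err: rec Y.…, stop: rec Y.…}
[3] & err  match  state: rec Y.…
[4] + done  match  state: +{retry: ?Int.rec Y.…, more: &{err: rec Y.…, stop: rec Y.…}}
[5] + more  match  state: &{err: rec Y.…, stop: rec Y.…}
[6] & err  match  state: rec Y.…
[7] got & done, protocol expects + more or + done  ✗

7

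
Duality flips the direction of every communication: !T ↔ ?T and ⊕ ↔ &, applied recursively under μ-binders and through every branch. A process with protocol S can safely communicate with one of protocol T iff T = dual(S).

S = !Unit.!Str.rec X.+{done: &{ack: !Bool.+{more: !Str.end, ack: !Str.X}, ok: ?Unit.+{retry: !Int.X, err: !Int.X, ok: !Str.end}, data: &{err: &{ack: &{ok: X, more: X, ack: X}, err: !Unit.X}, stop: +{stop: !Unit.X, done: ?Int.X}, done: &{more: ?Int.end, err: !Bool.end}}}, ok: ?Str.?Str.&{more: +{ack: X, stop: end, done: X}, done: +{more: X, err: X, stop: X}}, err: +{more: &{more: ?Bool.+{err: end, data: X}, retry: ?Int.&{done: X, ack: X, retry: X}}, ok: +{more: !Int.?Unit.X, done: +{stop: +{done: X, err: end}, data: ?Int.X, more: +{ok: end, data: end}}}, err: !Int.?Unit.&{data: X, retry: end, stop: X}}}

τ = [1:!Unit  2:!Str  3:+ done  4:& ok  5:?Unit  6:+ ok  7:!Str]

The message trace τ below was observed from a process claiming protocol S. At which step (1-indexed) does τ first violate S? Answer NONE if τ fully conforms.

NONE

step 1: !Unit  match  cont: !Str.rec X.…
step 2: !Str  match  cont: rec X.…
step 3: + done  match  cont: &{ack: !Bool.+{more: !Str.end, ack: !Str.rec X.…}, ok: ?Unit.+{retry: !Int.rec X.…, err: !Int.rec X.…, ok: !Str.end}, data: &{err: &{ack: &{ok: rec X.…, more: rec X.…, ack: rec X.…}, err: !Unit.rec X.…}, stop: +{stop: !Unit.rec X.…, done: ?Int.rec X.…}, done: &{more: ?Int.end, err: !Bool.end}}}
step 4: & ok  match  cont: ?Unit.+{retry: !Int.rec X.…, err: !Int.rec X.…, ok: !Str.end}
step 5: ?Unit  match  cont: +{retry: !Int.rec X.…, err: !Int.rec X.…, ok: !Str.end}
step 6: + ok  match  cont: !Str.end
step 7: !Str  match  cont: end
all 7 steps conform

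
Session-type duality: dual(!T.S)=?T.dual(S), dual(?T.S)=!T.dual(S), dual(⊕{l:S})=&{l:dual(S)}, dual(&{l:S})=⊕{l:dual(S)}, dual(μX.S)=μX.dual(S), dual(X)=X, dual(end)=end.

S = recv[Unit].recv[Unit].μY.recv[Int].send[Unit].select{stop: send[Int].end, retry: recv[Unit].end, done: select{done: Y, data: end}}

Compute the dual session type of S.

send[Unit].send[Unit].μY.send[Int].recv[Unit].offer{stop: recv[Int].end, retry: send[Unit].end, done: offer{done: Y, data: end}}

recv[Unit] ↦ send[Unit]
  recv[Unit] ↦ send[Unit]
    μY ↦ μY  (rec unchanged)
      recv[Int] ↦ send[Int]
        send[Unit] ↦ recv[Unit]
          select{stop,retry,done} ↦ offer{stop,retry,done}  (internal→external)
            • stop:
              send[Int] ↦ recv[Int]
                dual(end) = end
            • retry:
              recv[Unit] ↦ send[Unit]
                dual(end) = end
            • done:
              select{done,data} ↦ offer{done,data}  (internal→external)
                • done:
                  dual(Y) = Y
                • data:
                  dual(end) = end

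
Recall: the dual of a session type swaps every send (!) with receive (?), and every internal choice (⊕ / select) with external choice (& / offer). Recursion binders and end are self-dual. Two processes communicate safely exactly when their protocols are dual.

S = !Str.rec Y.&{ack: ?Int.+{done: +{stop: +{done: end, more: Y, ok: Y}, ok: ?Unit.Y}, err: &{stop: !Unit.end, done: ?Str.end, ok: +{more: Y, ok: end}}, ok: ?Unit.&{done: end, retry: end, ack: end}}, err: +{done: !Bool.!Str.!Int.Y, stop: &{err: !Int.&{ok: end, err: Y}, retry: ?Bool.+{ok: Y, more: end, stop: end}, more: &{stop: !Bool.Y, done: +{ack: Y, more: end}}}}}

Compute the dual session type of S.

?Str.rec Y.+{ack: !Int.&{done: &{stop: &{done: end, more: Y, ok: Y}, ok: !Unit.Y}, err: +{stop: ?Unit.end, done: !Str.end, ok: &{more: Y, ok: end}}, ok: !Unit.+{done: end, retry: end, ack: end}}, err: &{done: ?Bool.?Str.?Int.Y, stop: +{err: ?Int.+{ok: end, err: Y}, retry: !Bool.&{ok: Y, more: end, stop: end}, more: +{stop: ?Bool.Y, done: &{ack: Y, more: end}}}}}

!Str ↦ ?Str
  rec Y ↦ rec Y  (binder kept)
    &{ack,err} ↦ +{ack,err}  (offer→select)
      • ack:
        ?Int ↦ !Int
          +{done,err,ok} ↦ &{done,err,ok}  (⊕→&)
            • done:
              +{stop,ok} ↦ &{stop,ok}  (⊕→&)
                • stop:
                  +{done,more,ok} ↦ &{done,more,ok}  (⊕→&)
                    • done:
                      end ↦ end
                    • more:
                      Y ↦ Y
                    • ok:
                      Y ↦ Y
                • ok:
                  ?Unit ↦ !Unit
                    Y ↦ Y
            • err:
              &{stop,done,ok} ↦ +{stop,done,ok}  (offer→select)
                • stop:
                  !Unit ↦ ?Unit
                    end ↦ end
                • done:
                  ?Str ↦ !Str
                    end ↦ end
                • ok:
                  +{more,ok} ↦ &{more,ok}  (⊕→&)
                    • more:
                      Y ↦ Y
                    • ok:
                      end ↦ end
            • ok:
              ?Unit ↦ !Unit
                &{done,retry,ack} ↦ +{done,retry,ack}  (offer→select)
                  • done:
                    end ↦ end
                  • retry:
                    end ↦ end
                  • ack:
                    end ↦ end
      • err:
        +{done,stop} ↦ &{done,stop}  (⊕→&)
          • done:
            !Bool ↦ ?Bool
              !Str ↦ ?Str
                !Int ↦ ?Int
                  Y ↦ Y
          • stop:
            &{err,retry,more} ↦ +{err,retry,more}  (offer→select)
              • err:
                !Int ↦ ?Int
                  &{ok,err} ↦ +{ok,err}  (offer→select)
                    • ok:
                      end ↦ end
                    • err:
                      Y ↦ Y
              • retry:
                ?Bool ↦ !Bool
                  +{ok,more,stop} ↦ &{ok,more,stop}  (⊕→&)
                    • ok:
                      Y ↦ Y
                    • more:
                      end ↦ end
                    • stop:
                      end ↦ end
              • more:
                &{stop,done} ↦ +{stop,done}  (offer→select)
                  • stop:
                    !Bool ↦ ?Bool
                      Y ↦ Y
                  • done:
                    +{ack,more} ↦ &{ack,more}  (⊕→&)
                      • ack:
                        Y ↦ Y
                      • more:
                        end ↦ end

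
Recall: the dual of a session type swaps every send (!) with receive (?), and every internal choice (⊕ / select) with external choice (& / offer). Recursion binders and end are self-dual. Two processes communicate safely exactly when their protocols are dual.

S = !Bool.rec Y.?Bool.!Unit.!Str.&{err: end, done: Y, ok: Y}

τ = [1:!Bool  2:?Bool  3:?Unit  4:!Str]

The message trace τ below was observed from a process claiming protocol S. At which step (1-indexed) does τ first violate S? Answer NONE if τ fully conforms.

step 1: !Bool  ok  now at rec Y.…
step 2: ?Bool  ok  now at !Unit.!Str.&{err: end, done: rec Y.…, ok: rec Y.…}
step 3: got ?Unit, protocol expects !Unit  ✗

3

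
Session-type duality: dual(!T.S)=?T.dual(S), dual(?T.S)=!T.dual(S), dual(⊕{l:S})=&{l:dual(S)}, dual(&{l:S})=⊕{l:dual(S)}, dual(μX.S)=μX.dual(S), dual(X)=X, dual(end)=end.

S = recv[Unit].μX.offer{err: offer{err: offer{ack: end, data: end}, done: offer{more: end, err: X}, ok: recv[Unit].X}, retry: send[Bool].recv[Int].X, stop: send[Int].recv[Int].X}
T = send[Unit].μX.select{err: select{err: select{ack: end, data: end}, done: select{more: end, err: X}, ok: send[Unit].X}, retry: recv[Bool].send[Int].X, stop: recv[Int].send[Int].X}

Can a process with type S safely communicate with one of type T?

recv[Unit] ‖ send[Unit]  ✓
  μX ‖ μX  ✓ (rec unchanged)
    offer{err,retry,stop} ‖ select{err,retry,stop}  ✓ same labels
      case err:
        offer{err,done,ok} ‖ select{err,done,ok}  ✓ same labels
          case err:
            offer{ack,data} ‖ select{ack,data}  ✓ same labels
              case ack:
                end ‖ end  ✓
              case data:
                end ‖ end  ✓
          case done:
            offer{more,err} ‖ select{more,err}  ✓ same labels
              case more:
                end ‖ end  ✓
              case err:
                X ‖ X  ✓
          case ok:
            recv[Unit] ‖ send[Unit]  ✓
              X ‖ X  ✓
      case retry:
        send[Bool] ‖ recv[Bool]  ✓
          recv[Int] ‖ send[Int]  ✓
            X ‖ X  ✓
      case stop:
        send[Int] ‖ recv[Int]  ✓
          recv[Int] ‖ send[Int]  ✓
            X ‖ X  ✓

YES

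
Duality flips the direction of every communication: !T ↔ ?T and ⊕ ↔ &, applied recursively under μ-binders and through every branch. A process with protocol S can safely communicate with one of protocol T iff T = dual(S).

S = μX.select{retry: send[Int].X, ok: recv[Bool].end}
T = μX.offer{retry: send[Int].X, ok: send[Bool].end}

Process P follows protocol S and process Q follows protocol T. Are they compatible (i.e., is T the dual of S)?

μX vs μX  ✓ (binder kept)
  select{retry,ok} vs offer{retry,ok}  ✓ same labels
    case retry:
      send[Int] vs send[Int]  ✗ same direction on both sides — not dual

NO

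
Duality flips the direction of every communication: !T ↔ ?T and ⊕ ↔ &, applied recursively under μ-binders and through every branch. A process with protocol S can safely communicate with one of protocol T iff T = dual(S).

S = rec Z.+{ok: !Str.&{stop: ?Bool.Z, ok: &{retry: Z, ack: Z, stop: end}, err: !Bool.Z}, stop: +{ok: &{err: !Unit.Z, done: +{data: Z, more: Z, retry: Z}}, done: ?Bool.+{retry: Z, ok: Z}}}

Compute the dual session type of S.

rec Z.&{ok: ?Str.+{stop: !Bool.Z, ok: +{retry: Z, ack: Z, stop: end}, err: ?Bool.Z}, stop: &{ok: +{err: ?Unit.Z, done: &{data: Z, more: Z, retry: Z}}, done: !Bool.&{retry: Z, ok: Z}}}

rec Z → rec Z  (rec unchanged)
  +{ok,stop} → &{ok,stop}  (internal→external)
    [ok]
      !Str → ?Str
        &{stop,ok,err} → +{stop,ok,err}  (&→⊕)
          [stop]
            ?Bool → !Bool
              dual(Z) = Z
          [ok]
            &{retry,ack,stop} → +{retry,ack,stop}  (&→⊕)
              [retry]
                dual(Z) = Z
              [ack]
                dual(Z) = Z
              [stop]
                dual(end) = end
          [err]
            !Bool → ?Bool
              dual(Z) = Z
    [stop]
      +{ok,done} → &{ok,done}  (internal→external)
        [ok]
          &{err,done} → +{err,done}  (&→⊕)
            [err]
              !Unit → ?Unit
                dual(Z) = Z
            [done]
              +{data,more,retry} → &{data,more,retry}  (internal→external)
                [data]
                  dual(Z) = Z
                [more]
                  dual(Z) = Z
                [retry]
                  dual(Z) = Z
        [done]
          ?Bool → !Bool
            +{retry,ok} → &{retry,ok}  (internal→external)
              [retry]
                dual(Z) = Z
              [ok]
                dual(Z) = Z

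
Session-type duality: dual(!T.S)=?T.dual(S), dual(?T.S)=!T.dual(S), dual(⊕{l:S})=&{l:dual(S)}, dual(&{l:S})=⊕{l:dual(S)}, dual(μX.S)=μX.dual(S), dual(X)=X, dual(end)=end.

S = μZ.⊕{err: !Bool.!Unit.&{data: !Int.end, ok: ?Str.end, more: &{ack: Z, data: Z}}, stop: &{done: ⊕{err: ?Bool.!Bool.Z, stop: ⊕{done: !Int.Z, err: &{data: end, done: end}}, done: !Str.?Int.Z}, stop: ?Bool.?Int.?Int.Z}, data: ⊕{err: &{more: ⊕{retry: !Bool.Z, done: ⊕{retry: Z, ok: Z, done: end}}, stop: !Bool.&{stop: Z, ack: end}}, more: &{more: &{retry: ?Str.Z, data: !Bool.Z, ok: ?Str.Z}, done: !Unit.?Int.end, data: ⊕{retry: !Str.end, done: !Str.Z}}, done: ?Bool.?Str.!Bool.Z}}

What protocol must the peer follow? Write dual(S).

μZ = μZ  (rec unchanged)
  ⊕{err,stop,data} = &{err,stop,data}  (internal→external)
    • err:
      !Bool = ?Bool
        !Unit = ?Unit
          &{data,ok,more} = ⊕{data,ok,more}  (external→internal)
            • data:
              !Int = ?Int
                dual(end) = end
            • ok:
              ?Str = !Str
                dual(end) = end
            • more:
              &{ack,data} = ⊕{ack,data}  (external→internal)
                • ack:
                  dual(Z) = Z
                • data:
                  dual(Z) = Z
    • stop:
      &{done,stop} = ⊕{done,stop}  (external→internal)
        • done:
          ⊕{err,stop,done} = &{err,stop,done}  (internal→external)
            • err:
              ?Bool = !Bool
                !Bool = ?Bool
                  dual(Z) = Z
            • stop:
              ⊕{done,err} = &{done,err}  (internal→external)
                • done:
                  !Int = ?Int
                    dual(Z) = Z
                • err:
                  &{data,done} = ⊕{data,done}  (external→internal)
                    • data:
                      dual(end) = end
                    • done:
                      dual(end) = end
            • done:
              !Str = ?Str
                ?Int = !Int
                  dual(Z) = Z
        • stop:
          ?Bool = !Bool
            ?Int = !Int
              ?Int = !Int
                dual(Z) = Z
    • data:
      ⊕{err,more,done} = &{err,more,done}  (internal→external)
        • err:
          &{more,stop} = ⊕{more,stop}  (external→internal)
            • more:
              ⊕{retry,done} = &{retry,done}  (internal→external)
                • retry:
                  !Bool = ?Bool
                    dual(Z) = Z
                • done:
                  ⊕{retry,ok,done} = &{retry,ok,done}  (internal→external)
                    • retry:
                      dual(Z) = Z
                    • ok:
                      dual(Z) = Z
                    • done:
                      dual(end) = end
            • stop:
              !Bool = ?Bool
                &{stop,ack} = ⊕{stop,ack}  (external→internal)
                  • stop:
                    dual(Z) = Z
                  • ack:
                    dual(end) = end
        • more:
          &{more,done,data} = ⊕{more,done,data}  (external→internal)
            • more:
              &{retry,data,ok} = ⊕{retry,data,ok}  (external→internal)
                • retry:
                  ?Str = !Str
                    dual(Z) = Z
                • data:
                  !Bool = ?Bool
                    dual(Z) = Z
                • ok:
                  ?Str = !Str
                    dual(Z) = Z
            • done:
              !Unit = ?Unit
                ?Int = !Int
                  dual(end) = end
            • data:
              ⊕{retry,done} = &{retry,done}  (internal→external)
                • retry:
                  !Str = ?Str
                    dual(end) = end
                • done:
                  !Str = ?Str
                    dual(Z) = Z
        • done:
          ?Bool = !Bool
            ?Str = !Str
              !Bool = ?Bool
                dual(Z) = Z

μZ.&{err: ?Bool.?Unit.⊕{data: ?Int.end, ok: !Str.end, more: ⊕{ack: Z, data: Z}}, stop: ⊕{done: &{err: !Bool.?Bool.Z, stop: &{done: ?Int.Z, err: ⊕{data: end, done: end}}, done: ?Str.!Int.Z}, stop: !Bool.!Int.!Int.Z}, data: &{err: ⊕{more: &{retry: ?Bool.Z, done: &{retry: Z, ok: Z, done: end}}, stop: ?Bool.⊕{stop: Z, ack: end}}, more: ⊕{more: ⊕{retry: !Str.Z, data: ?Bool.Z, ok: !Str.Z}, done: ?Unit.!Int.end, data: &{retry: ?Str.end, done: ?Str.Z}}, done: !Bool.!Str.?Bool.Z}}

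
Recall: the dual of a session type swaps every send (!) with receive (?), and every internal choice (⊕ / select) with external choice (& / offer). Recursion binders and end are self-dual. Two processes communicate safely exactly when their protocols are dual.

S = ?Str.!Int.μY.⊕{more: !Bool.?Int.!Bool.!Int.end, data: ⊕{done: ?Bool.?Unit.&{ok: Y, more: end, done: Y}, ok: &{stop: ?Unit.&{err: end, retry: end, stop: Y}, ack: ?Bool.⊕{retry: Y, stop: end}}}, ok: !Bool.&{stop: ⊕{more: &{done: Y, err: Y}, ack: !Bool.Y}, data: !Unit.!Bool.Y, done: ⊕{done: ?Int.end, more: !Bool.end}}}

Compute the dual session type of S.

?Str → !Str
  !Int → ?Int
    μY → μY  (binder kept)
      ⊕{more,data,ok} → &{more,data,ok}  (select→offer)
        [more]
          !Bool → ?Bool
            ?Int → !Int
              !Bool → ?Bool
                !Int → ?Int
                  end ↦ end
        [data]
          ⊕{done,ok} → &{done,ok}  (select→offer)
            [done]
              ?Bool → !Bool
                ?Unit → !Unit
                  &{ok,more,done} → ⊕{ok,more,done}  (&→⊕)
                    [ok]
                      Y ↦ Y
                    [more]
                      end ↦ end
                    [done]
                      Y ↦ Y
            [ok]
              &{stop,ack} → ⊕{stop,ack}  (&→⊕)
                [stop]
                  ?Unit → !Unit
                    &{err,retry,stop} → ⊕{err,retry,stop}  (&→⊕)
                      [err]
                        end ↦ end
                      [retry]
                        end ↦ end
                      [stop]
                        Y ↦ Y
                [ack]
                  ?Bool → !Bool
                    ⊕{retry,stop} → &{retry,stop}  (select→offer)
                      [retry]
                        Y ↦ Y
                      [stop]
                        end ↦ end
        [ok]
          !Bool → ?Bool
            &{stop,data,done} → ⊕{stop,data,done}  (&→⊕)
              [stop]
                ⊕{more,ack} → &{more,ack}  (select→offer)
                  [more]
                    &{done,err} → ⊕{done,err}  (&→⊕)
                      [done]
                        Y ↦ Y
                      [err]
                        Y ↦ Y
                  [ack]
                    !Bool → ?Bool
                      Y ↦ Y
              [data]
                !Unit → ?Unit
                  !Bool → ?Bool
                    Y ↦ Y
              [done]
                ⊕{done,more} → &{done,more}  (select→offer)
                  [done]
                    ?Int → !Int
                      end ↦ end
                  [more]
                    !Bool → ?Bool
                      end ↦ end

!Str.?Int.μY.&{more: ?Bool.!Int.?Bool.?Int.end, data: &{done: !Bool.!Unit.⊕{ok: Y, more: end, done: Y}, ok: ⊕{stop: !Unit.⊕{err: end, retry: end, stop: Y}, ack: !Bool.&{retry: Y, stop: end}}}, ok: ?Bool.⊕{stop: &{more: ⊕{done: Y, err: Y}, ack: ?Bool.Y}, data: ?Unit.?Bool.Y, done: &{done: !Int.end, more: ?Bool.end}}}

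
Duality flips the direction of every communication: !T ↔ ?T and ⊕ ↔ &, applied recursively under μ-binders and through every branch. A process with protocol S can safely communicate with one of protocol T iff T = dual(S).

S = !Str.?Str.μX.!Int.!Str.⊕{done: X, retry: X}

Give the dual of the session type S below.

!Str = ?Str
  ?Str = !Str
    μX = μX  (μ self-dual)
      !Int = ?Int
        !Str = ?Str
          ⊕{done,retry} = &{done,retry}  (internal→external)
            case done:
              X ↦ X
            case retry:
              X ↦ X

?Str.!Str.μX.?Int.?Str.&{done: X, retry: X}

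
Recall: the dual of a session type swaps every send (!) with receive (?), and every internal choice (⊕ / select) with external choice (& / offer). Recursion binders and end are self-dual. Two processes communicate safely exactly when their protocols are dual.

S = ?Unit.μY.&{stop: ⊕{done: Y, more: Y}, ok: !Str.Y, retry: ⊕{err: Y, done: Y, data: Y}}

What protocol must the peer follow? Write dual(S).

!Unit.μY.⊕{stop: &{done: Y, more: Y}, ok: ?Str.Y, retry: &{err: Y, done: Y, data: Y}}

?Unit = !Unit
  μY = μY  (μ self-dual)
    &{stop,ok,retry} = ⊕{stop,ok,retry}  (external→internal)
      • stop:
        ⊕{done,more} = &{done,more}  (select→offer)
          • done:
            Y ↦ Y
          • more:
            Y ↦ Y
      • ok:
        !Str = ?Str
          Y ↦ Y
      • retry:
        ⊕{err,done,data} = &{err,done,data}  (select→offer)
          • err:
            Y ↦ Y
          • done:
            Y ↦ Y
          • data:
            Y ↦ Y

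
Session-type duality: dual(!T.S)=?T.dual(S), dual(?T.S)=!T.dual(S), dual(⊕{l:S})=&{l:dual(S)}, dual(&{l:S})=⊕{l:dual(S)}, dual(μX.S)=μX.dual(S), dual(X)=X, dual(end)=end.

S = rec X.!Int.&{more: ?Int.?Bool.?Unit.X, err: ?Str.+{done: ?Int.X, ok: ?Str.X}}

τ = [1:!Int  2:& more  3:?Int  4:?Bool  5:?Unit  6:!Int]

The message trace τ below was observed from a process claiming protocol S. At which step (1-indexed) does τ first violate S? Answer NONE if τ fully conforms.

@1 !Int  match  cont: &{more: ?Int.?Bool.?Unit.rec X.…, err: ?Str.+{done: ?Int.rec X.…, ok: ?Str.rec X.…}}
@2 & more  match  cont: ?Int.?Bool.?Unit.rec X.…
@3 ?Int  match  cont: ?Bool.?Unit.rec X.…
@4 ?Bool  match  cont: ?Unit.rec X.…
@5 ?Unit  match  cont: rec X.…
@6 !Int  match  cont: &{more: ?Int.?Bool.?Unit.rec X.…, err: ?Str.+{done: ?Int.rec X.…, ok: ?Str.rec X.…}}
all 6 steps conform

NONE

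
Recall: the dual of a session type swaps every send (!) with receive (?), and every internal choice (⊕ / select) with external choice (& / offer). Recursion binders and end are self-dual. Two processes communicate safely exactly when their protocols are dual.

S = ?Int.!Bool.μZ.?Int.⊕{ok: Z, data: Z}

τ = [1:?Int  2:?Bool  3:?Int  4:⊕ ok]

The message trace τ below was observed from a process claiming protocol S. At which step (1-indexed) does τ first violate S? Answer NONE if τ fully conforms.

step 1: ?Int  match  residual = !Bool.μZ.…
step 2: got ?Bool, protocol expects !Bool  ✗

2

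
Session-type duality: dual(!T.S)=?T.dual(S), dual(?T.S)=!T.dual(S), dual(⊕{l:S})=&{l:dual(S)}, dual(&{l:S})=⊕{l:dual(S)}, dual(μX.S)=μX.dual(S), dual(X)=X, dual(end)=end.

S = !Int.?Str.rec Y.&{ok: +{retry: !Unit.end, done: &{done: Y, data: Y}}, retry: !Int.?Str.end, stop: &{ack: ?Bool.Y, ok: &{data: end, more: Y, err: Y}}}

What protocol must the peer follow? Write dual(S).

?Int.!Str.rec Y.+{ok: &{retry: ?Unit.end, done: +{done: Y, data: Y}}, retry: ?Int.!Str.end, stop: +{ack: !Bool.Y, ok: +{data: end, more: Y, err: Y}}}

!Int = ?Int
  ?Str = !Str
    rec Y = rec Y  (rec unchanged)
      &{ok,retry,stop} = +{ok,retry,stop}  (external→internal)
        [ok]
          +{retry,done} = &{retry,done}  (select→offer)
            [retry]
              !Unit = ?Unit
                end self-dual
            [done]
              &{done,data} = +{done,data}  (external→internal)
                [done]
                  Y self-dual
                [data]
                  Y self-dual
        [retry]
          !Int = ?Int
            ?Str = !Str
              end self-dual
        [stop]
          &{ack,ok} = +{ack,ok}  (external→internal)
            [ack]
              ?Bool = !Bool
                Y self-dual
            [ok]
              &{data,more,err} = +{data,more,err}  (external→internal)
                [data]
                  end self-dual
                [more]
                  Y self-dual
                [err]
                  Y self-dual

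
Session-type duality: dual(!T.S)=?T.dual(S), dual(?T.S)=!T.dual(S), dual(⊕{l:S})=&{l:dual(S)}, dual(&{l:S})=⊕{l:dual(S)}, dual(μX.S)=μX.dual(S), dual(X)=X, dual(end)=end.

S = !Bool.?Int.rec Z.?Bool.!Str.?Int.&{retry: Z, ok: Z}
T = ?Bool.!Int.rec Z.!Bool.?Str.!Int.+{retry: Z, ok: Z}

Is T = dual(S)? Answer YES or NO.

YES

!Bool ‖ ?Bool  match
  ?Int ‖ !Int  match
    rec Z ‖ rec Z  match (μ self-dual)
      ?Bool ‖ !Bool  match
        !Str ‖ ?Str  match
          ?Int ‖ !Int  match
            &{retry,ok} ‖ +{retry,ok}  match same labels
              [retry]
                Z ‖ Z  match
              [ok]
                Z ‖ Z  match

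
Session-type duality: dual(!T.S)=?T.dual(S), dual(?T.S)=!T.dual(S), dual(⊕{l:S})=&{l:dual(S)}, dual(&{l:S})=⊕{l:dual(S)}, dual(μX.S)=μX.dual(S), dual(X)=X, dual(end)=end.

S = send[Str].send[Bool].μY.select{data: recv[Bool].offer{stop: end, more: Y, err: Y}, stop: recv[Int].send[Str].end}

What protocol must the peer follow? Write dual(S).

recv[Str].recv[Bool].μY.offer{data: send[Bool].select{stop: end, more: Y, err: Y}, stop: send[Int].recv[Str].end}

send[Str] = recv[Str]
  send[Bool] = recv[Bool]
    μY = μY  (rec unchanged)
      select{data,stop} = offer{data,stop}  (internal→external)
        [data]
          recv[Bool] = send[Bool]
            offer{stop,more,err} = select{stop,more,err}  (&→⊕)
              [stop]
                dual(end) = end
              [more]
                dual(Y) = Y
              [err]
                dual(Y) = Y
        [stop]
          recv[Int] = send[Int]
            send[Str] = recv[Str]
              dual(end) = end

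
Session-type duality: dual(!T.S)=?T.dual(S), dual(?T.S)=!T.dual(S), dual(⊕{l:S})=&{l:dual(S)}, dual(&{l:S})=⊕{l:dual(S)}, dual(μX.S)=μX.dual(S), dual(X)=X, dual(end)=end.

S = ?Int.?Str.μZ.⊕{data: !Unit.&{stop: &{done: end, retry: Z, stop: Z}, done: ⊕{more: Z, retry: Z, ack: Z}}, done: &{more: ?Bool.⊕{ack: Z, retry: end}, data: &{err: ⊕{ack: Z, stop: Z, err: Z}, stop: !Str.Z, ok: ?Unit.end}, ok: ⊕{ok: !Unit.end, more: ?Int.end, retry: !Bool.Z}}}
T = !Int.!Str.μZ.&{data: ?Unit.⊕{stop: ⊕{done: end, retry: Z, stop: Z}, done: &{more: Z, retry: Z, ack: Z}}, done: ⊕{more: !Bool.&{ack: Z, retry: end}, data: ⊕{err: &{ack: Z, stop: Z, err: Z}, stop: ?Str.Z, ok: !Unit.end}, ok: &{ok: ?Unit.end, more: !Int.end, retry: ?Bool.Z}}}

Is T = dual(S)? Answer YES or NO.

?Int vs !Int  ok
  ?Str vs !Str  ok
    μZ vs μZ  ok (μ self-dual)
      ⊕{data,done} vs &{data,done}  ok labels match
        • data:
          !Unit vs ?Unit  ok
            &{stop,done} vs ⊕{stop,done}  ok labels match
              • stop:
                &{done,retry,stop} vs ⊕{done,retry,stop}  ok labels match
                  • done:
                    end vs end  ok
                  • retry:
                    Z vs Z  ok
                  • stop:
                    Z vs Z  ok
              • done:
                ⊕{more,retry,ack} vs &{more,retry,ack}  ok labels match
                  • more:
                    Z vs Z  ok
                  • retry:
                    Z vs Z  ok
                  • ack:
                    Z vs Z  ok
        • done:
          &{more,data,ok} vs ⊕{more,data,ok}  ok labels match
            • more:
              ?Bool vs !Bool  ok
                ⊕{ack,retry} vs &{ack,retry}  ok labels match
                  • ack:
                    Z vs Z  ok
                  • retry:
                    end vs end  ok
            • data:
              &{err,stop,ok} vs ⊕{err,stop,ok}  ok labels match
                • err:
                  ⊕{ack,stop,err} vs &{ack,stop,err}  ok labels match
                    • ack:
                      Z vs Z  ok
                    • stop:
                      Z vs Z  ok
                    • err:
                      Z vs Z  ok
                • stop:
                  !Str vs ?Str  ok
                    Z vs Z  ok
                • ok:
                  ?Unit vs !Unit  ok
                    end vs end  ok
            • ok:
              ⊕{ok,more,retry} vs &{ok,more,retry}  ok labels match
                • ok:
                  !Unit vs ?Unit  ok
                    end vs end  ok
                • more:
                  ?Int vs !Int  ok
                    end vs end  ok
                • retry:
                  !Bool vs ?Bool  ok
                    Z vs Z  ok

YES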